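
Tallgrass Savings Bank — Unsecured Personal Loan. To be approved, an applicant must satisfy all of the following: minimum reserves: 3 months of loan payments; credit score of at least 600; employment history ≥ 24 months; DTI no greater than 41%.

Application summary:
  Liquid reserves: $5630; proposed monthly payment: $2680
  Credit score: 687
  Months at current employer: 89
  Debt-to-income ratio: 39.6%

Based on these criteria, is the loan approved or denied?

Reserves = 5,630/2,680 = 2.1 months < 3
Credit score 687 ≥ 600 (meets)
Employment 89 ≥ 24 months
DTI 39.6% is within the 41% limit
Fails on reserves.

Denied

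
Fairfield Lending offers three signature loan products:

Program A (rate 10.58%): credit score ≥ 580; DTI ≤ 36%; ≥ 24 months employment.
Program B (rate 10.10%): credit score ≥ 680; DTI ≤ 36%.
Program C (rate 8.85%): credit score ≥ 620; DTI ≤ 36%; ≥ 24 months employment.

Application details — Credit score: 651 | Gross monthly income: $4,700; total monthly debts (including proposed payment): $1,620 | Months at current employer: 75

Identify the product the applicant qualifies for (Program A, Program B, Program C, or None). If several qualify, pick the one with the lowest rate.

Program C

DTI = 1,620/4,700 = 34.5%.
Program A: score 651 ≥ 580; DTI 34.5% ≤ 36%; employment 75 ≥ 24 mo → qualifies.
Program B: score 651 < 680; DTI 34.5% ≤ 36% → does not qualify.
Program C: score 651 ≥ 620; DTI 34.5% ≤ 36%; employment 75 ≥ 24 mo → qualifies.
Qualifying: Program A, Program C. Lowest rate is 8.85% → Program C.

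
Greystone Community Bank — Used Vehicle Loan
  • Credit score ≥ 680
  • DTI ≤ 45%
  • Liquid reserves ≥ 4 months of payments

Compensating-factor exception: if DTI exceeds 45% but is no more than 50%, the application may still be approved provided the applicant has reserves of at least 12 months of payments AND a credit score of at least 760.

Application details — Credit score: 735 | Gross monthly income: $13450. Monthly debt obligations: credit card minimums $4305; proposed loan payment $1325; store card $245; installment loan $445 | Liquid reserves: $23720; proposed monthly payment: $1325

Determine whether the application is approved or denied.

Denied

Credit score 735 ≥ 680 (meets base)
Total debts = (4,305 + 1,325 + 245 + 445) = 6,320. DTI: 6,320 ÷ 13,450 = 47%, over the 45% base limit.
Reserves = 23,720/1,325 = 17.9 months ≥ 4
DTI 47% is within the 45%–50% exception band; checking compensating factors.
Reserves 17.9 ≥ 12 months; credit score 735 < 760.
Compensating-factor requirement not fully met.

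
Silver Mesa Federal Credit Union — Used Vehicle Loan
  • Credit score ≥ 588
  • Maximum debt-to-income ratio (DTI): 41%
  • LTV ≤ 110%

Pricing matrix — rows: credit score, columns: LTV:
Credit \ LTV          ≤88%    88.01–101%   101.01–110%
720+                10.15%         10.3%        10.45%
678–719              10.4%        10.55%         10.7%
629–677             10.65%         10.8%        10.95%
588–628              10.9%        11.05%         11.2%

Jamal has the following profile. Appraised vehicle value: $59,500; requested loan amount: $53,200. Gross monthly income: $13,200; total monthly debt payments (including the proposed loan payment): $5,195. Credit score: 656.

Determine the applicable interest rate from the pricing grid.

Credit score 656 ≥ 588; DTI = 5,195/13,200 = 39.4% ≤ 41%
LTV = 53,200/59,500 = 89.4% ≤ 110%
Row: 656 falls in 629–677. Column: 89.4% falls in 88.01–101%. Rate = 10.8%.

10.8%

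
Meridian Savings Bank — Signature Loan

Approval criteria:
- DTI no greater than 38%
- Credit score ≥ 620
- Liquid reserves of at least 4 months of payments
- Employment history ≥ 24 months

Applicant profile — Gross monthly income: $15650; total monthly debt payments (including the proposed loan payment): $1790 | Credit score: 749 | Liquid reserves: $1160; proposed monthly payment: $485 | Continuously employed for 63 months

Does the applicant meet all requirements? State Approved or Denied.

Denied

DTI = 1,790/15,650 = 11.4% ≤ 38%
Credit score 749 ≥ 620 (meets)
Liquid reserves cover 1,160/485 = 2.4 months — < 4 required
Employment 63 ≥ 24 months
Fails on reserves.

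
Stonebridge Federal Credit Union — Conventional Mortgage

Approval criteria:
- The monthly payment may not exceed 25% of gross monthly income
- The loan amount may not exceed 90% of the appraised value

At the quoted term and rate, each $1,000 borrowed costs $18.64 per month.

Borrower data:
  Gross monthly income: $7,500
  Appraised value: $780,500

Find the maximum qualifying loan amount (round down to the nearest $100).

Payment cap: 25% × $7,500 = $1,875/month.
At $18.64 per $1,000, that supports 1,875/18.64 × 1,000 ≈ $100,590 → $100,500.
LTV cap: 90% × $780,500 = $702,450 → $702,400.
Binding constraint: payment-to-income.

$100,500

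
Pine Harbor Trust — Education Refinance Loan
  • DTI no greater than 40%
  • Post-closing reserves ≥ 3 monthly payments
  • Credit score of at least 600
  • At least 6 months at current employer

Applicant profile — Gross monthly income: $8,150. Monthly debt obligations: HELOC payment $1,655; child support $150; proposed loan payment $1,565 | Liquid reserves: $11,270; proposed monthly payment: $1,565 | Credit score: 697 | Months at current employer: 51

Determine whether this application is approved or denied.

Total monthly debts = (1,655 + 150 + 1,565) = 3,370. Debt-to-income = 3,370/8,150 = 41.3% — over 40% limit
Reserves = 11,270/1,565 = 7.2 months ≥ 3
Credit score 697 ≥ 600 (meets)
Employment 51 ≥ 6 months
Fails on DTI.

Denied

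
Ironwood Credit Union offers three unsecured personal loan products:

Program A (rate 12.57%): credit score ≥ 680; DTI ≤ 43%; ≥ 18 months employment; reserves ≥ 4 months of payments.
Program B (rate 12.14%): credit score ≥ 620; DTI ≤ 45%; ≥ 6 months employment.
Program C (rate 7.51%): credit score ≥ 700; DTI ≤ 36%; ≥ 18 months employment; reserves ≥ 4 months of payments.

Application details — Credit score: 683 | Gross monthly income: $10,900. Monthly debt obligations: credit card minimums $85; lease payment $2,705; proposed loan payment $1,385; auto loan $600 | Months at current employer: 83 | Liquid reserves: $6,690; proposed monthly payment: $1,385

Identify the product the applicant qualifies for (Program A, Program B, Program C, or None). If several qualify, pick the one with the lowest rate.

Program B

Total debts = (85 + 2,705 + 1,385 + 600) = 4,775; DTI = 4,775/10,900 = 43.8%.
Reserves = 6,690/1,385 = 4.8 months.
Program A: score 683 ≥ 680; DTI 43.8% > 43%; employment 83 ≥ 18 mo; reserves 4.8 ≥ 4 mo → does not qualify.
Program B: score 683 ≥ 620; DTI 43.8% ≤ 45%; employment 83 ≥ 6 mo → qualifies.
Program C: score 683 < 700; DTI 43.8% > 36%; employment 83 ≥ 18 mo; reserves 4.8 ≥ 4 mo → does not qualify.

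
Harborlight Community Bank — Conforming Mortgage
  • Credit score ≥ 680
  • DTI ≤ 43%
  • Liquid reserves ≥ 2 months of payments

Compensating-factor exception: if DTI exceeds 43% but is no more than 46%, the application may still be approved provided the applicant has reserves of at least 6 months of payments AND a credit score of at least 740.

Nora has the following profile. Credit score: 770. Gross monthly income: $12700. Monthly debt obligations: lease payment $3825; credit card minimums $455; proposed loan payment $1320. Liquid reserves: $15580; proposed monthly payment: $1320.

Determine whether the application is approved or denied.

Approved

Credit score 770 ≥ 680 (meets base)
Total debts = (3,825 + 455 + 1,320) = 5,600. DTI = 5,600/12,700 = 44.1% > 43% — standard DTI limit exceeded.
Liquid reserves cover 15,580/1,320 = 11.8 months — ≥ 2 required
44.1% falls in the override range (43%–46%), so the compensating-factor test applies.
Reserves 11.8 ≥ 6 months; credit score 770 ≥ 740.
Both compensating conditions met → exception applies.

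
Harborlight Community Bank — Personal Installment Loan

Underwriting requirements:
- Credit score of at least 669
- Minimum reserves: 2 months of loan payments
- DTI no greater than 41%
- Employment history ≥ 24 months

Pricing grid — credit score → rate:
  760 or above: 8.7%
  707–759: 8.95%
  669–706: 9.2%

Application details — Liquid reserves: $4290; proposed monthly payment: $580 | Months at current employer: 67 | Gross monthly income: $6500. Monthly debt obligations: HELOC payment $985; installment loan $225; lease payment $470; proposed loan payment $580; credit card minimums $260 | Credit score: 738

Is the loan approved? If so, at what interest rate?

Credit score 738 ≥ 669 (meets minimum)
Employment 67 ≥ 24 months
Reserves: 4,290 ÷ 580 = 7.4 months (meets 2-month minimum)
Total monthly debts = (985 + 225 + 470 + 580 + 260) = 2,520. DTI = 2,520/6,500 = 38.8% ≤ 41%
All requirements met. Score 738 falls in the 707–759 tier → 8.95%.

Approved at 8.95%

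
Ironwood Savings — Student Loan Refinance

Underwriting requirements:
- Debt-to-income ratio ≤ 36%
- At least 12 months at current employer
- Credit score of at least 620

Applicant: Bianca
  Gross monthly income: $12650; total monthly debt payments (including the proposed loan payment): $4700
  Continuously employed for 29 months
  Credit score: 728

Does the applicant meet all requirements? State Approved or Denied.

DTI = 4,700/12,650 = 37.2% > 36%
Employment 29 ≥ 12 months
Credit score 728 ≥ 620 (meets)
Fails on DTI.

Denied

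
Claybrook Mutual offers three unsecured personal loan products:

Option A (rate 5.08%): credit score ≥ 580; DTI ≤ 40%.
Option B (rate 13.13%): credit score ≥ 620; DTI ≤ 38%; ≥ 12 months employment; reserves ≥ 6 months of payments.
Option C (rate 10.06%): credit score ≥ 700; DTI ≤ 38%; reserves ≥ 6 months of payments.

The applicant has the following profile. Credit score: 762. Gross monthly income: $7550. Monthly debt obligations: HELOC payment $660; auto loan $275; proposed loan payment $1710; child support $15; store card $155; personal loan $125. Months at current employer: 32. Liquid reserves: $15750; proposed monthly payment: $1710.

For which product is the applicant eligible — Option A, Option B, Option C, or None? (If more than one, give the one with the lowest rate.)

Total debts = (660 + 275 + 1,710 + 15 + 155 + 125) = 2,940; DTI = 2,940/7,550 = 38.9%.
Reserves = 15,750/1,710 = 9.2 months.
Option A: score 762 ≥ 580; DTI 38.9% ≤ 40% → qualifies.
Option B: score 762 ≥ 620; DTI 38.9% > 38%; employment 32 ≥ 12 mo; reserves 9.2 ≥ 6 mo → does not qualify.
Option C: score 762 ≥ 700; DTI 38.9% > 38%; reserves 9.2 ≥ 6 mo → does not qualify.

Option A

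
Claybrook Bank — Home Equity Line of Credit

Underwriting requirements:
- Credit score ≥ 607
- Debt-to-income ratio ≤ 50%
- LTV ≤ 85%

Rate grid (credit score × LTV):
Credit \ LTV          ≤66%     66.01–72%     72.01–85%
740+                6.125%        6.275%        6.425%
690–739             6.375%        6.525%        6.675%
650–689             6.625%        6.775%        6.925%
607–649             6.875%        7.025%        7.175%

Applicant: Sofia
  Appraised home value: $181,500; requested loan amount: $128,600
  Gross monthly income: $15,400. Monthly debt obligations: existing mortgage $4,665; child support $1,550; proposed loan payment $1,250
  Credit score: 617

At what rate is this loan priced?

Credit score 617 ≥ 607; Total monthly debts = (4,665 + 1,550 + 1,250) = 7,465. DTI: 7,465 ÷ 15,400 = 48.5%, within the 50% cap
LTV: 128,600 ÷ 181,500 = 70.9%, within 85% cap
Row: 617 falls in 607–649. Column: 70.9% falls in 66.01–72%. Rate = 7.025%.

7.025%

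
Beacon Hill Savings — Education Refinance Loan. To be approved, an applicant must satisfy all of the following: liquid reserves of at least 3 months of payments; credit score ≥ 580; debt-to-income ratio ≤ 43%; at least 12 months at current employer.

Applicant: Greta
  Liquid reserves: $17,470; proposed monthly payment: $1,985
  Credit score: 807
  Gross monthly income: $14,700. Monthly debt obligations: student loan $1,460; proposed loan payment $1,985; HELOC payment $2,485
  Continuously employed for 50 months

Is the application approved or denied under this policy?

Approved

Reserves: 17,470 ÷ 1,985 = 8.8 months (meets 3-month minimum)
Credit score 807 ≥ 580 (meets)
Total monthly debts = (1,460 + 1,985 + 2,485) = 5,930. DTI: 5,930 ÷ 14,700 = 40.3%, within the 43% cap
Employment 50 ≥ 12 months
All criteria satisfied.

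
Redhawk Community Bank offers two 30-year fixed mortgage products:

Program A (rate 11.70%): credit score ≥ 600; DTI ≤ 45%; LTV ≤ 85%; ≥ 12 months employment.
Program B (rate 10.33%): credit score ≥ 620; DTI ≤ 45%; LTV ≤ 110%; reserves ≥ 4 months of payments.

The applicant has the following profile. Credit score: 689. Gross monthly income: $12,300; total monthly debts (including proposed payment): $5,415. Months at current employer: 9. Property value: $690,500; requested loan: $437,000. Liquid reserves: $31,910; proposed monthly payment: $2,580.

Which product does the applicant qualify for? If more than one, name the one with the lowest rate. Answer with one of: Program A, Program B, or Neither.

Program B

DTI = 5,415/12,300 = 44%.
LTV = 437,000/690,500 = 63.3%.
Reserves = 31,910/2,580 = 12.4 months.
Program A: score 689 ≥ 600; DTI 44% ≤ 45%; LTV 63.3% ≤ 85%; employment 9 < 12 mo → does not qualify.
Program B: score 689 ≥ 620; DTI 44% ≤ 45%; LTV 63.3% ≤ 110%; reserves 12.4 ≥ 4 mo → qualifies.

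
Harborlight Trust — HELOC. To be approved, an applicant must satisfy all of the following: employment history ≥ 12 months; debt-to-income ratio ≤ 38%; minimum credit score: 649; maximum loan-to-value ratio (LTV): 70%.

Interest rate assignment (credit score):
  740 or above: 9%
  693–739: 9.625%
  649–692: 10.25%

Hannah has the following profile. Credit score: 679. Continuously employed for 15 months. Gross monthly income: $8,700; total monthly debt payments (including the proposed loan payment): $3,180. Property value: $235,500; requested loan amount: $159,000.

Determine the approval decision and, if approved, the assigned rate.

Approved at 10.25%

Credit score 679 ≥ 649 (meets minimum)
Employment 15 ≥ 12 months
Loan-to-value = 159,000/235,500 = 67.5% — pass (70% max)
DTI: 3,180 ÷ 8,700 = 36.6%, within the 38% cap
All requirements met. Score 679 falls in the 649–692 tier → 10.25%.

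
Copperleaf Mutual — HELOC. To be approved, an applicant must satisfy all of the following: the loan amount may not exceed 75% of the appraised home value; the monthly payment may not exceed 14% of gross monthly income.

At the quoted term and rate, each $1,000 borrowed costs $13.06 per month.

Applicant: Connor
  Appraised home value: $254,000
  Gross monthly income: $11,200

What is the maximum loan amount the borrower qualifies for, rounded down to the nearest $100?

$120,000

Payment cap: 14% × $11,200 = $1,568/month.
At $13.06 per $1,000, that supports 1,568/13.06 × 1,000 ≈ $120,061 → $120,000.
LTV cap: 75% × $254,000 = $190,500 → $190,500.
Binding constraint: payment-to-income.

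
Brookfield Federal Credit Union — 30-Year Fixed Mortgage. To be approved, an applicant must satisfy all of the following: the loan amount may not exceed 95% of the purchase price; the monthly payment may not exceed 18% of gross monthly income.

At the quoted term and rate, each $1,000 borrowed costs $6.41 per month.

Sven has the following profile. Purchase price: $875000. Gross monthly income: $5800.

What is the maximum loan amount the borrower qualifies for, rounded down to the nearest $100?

$162,800

Payment cap: 18% × $5,800 = $1,044/month.
At $6.41 per $1,000, that supports 1,044/6.41 × 1,000 ≈ $162,870 → $162,800.
LTV cap: 95% × $875,000 = $831,250 → $831,200.
Binding constraint: payment-to-income.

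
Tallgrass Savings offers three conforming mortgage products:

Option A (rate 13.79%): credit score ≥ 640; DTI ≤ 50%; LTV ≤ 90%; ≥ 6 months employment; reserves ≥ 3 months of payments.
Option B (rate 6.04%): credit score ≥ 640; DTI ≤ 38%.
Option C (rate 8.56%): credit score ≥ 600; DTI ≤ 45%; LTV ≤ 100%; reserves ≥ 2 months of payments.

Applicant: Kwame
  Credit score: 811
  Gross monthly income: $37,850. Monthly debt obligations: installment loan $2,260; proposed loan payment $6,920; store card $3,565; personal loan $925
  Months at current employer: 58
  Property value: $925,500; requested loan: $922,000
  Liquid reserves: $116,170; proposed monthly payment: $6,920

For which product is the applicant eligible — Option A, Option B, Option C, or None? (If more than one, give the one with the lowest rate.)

Option B

Total debts = (2,260 + 6,920 + 3,565 + 925) = 13,670; DTI = 13,670/37,850 = 36.1%.
LTV = 922,000/925,500 = 99.6%.
Reserves = 116,170/6,920 = 16.8 months.
Option A: score 811 ≥ 640; DTI 36.1% ≤ 50%; LTV 99.6% > 90%; employment 58 ≥ 6 mo; reserves 16.8 ≥ 3 mo → does not qualify.
Option B: score 811 ≥ 640; DTI 36.1% ≤ 38% → qualifies.
Option C: score 811 ≥ 600; DTI 36.1% ≤ 45%; LTV 99.6% ≤ 100%; reserves 16.8 ≥ 2 mo → qualifies.
Qualifying: Option B, Option C. Lowest rate is 6.04% → Option B.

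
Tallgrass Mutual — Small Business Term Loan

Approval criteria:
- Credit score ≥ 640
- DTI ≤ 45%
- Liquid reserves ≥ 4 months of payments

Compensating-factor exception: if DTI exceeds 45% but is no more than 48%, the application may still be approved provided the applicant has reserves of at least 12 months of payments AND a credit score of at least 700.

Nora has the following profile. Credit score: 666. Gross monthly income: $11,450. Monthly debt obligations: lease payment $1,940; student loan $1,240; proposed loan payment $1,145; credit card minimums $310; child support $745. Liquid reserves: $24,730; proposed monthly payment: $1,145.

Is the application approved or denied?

Denied

Credit score 666 ≥ 640 (meets base)
Total debts = (1,940 + 1,240 + 1,145 + 310 + 745) = 5,380. DTI: 5,380 ÷ 11,450 = 47%, over the 45% base limit.
Liquid reserves cover 24,730/1,145 = 21.6 months — ≥ 4 required
47% falls in the override range (45%–48%), so the compensating-factor test applies.
Reserves 21.6 ≥ 12 months; credit score 666 < 700.
Override conditions not both satisfied; exception does not apply.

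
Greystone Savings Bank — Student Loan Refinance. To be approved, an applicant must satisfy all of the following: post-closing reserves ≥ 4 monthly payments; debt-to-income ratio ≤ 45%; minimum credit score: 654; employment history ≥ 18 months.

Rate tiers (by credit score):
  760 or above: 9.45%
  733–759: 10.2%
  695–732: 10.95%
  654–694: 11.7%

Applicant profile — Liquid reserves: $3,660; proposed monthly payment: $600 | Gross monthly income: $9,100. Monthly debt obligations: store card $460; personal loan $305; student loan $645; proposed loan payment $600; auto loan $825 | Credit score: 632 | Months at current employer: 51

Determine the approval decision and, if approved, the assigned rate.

Denied

Credit score 632 < 654 (below minimum)
Total monthly debts = (460 + 305 + 645 + 600 + 825) = 2,835. Debt-to-income = 2,835/9,100 = 31.2% — meets 45% limit
Employment 51 ≥ 18 months
Reserves = 3,660/600 = 6.1 months ≥ 4
Not all requirements met → denied.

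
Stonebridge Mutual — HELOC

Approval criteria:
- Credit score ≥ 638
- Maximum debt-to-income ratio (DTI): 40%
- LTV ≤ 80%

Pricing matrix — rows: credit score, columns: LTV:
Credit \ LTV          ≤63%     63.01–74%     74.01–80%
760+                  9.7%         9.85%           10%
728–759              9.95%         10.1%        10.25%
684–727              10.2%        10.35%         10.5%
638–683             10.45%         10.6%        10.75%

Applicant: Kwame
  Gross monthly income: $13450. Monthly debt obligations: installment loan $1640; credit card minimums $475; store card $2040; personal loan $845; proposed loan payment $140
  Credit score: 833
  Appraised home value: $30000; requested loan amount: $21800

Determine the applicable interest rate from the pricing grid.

9.85%

Credit score 833 ≥ 638; Total monthly debts = (1,640 + 475 + 2,040 + 845 + 140) = 5,140. DTI = 5,140/13,450 = 38.2% ≤ 40%
LTV: 21,800 ÷ 30,000 = 72.7%, within 80% cap
Credit 833 → row 760+; LTV 72.7% → column 63.01–74%. Grid cell → 9.85%.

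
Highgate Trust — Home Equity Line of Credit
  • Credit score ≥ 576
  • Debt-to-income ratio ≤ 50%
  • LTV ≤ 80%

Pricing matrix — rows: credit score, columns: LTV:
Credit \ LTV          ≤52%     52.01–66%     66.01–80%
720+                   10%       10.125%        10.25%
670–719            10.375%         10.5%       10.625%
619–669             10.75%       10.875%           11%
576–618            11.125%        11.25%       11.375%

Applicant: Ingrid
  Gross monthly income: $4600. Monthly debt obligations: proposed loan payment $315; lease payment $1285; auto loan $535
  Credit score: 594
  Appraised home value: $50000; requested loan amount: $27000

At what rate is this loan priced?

Credit score 594 ≥ 576; Total monthly debts = (315 + 1,285 + 535) = 2,135. Debt-to-income = 2,135/4,600 = 46.4% — meets 50% limit
LTV: 27,000 ÷ 50,000 = 54%, within 80% cap
Score 594 is in the 576–618 band; LTV 54% is in the 52.01–66% band → 11.25%.

11.25%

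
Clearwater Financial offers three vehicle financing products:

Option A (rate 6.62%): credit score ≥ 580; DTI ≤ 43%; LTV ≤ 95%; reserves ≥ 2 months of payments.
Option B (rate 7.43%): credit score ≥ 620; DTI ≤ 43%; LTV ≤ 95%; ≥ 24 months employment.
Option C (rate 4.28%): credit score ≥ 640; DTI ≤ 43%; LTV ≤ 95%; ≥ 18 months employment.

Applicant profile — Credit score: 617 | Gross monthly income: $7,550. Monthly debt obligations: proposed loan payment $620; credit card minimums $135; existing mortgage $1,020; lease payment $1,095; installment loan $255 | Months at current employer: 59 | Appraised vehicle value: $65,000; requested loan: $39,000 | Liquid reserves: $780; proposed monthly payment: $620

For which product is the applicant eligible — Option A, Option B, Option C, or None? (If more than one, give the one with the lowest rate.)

Total debts = (620 + 135 + 1,020 + 1,095 + 255) = 3,125; DTI = 3,125/7,550 = 41.4%.
LTV = 39,000/65,000 = 60%.
Reserves = 780/620 = 1.3 months.
Option A: score 617 ≥ 580; DTI 41.4% ≤ 43%; LTV 60% ≤ 95%; reserves 1.3 < 2 mo → does not qualify.
Option B: score 617 < 620; DTI 41.4% ≤ 43%; LTV 60% ≤ 95%; employment 59 ≥ 24 mo → does not qualify.
Option C: score 617 < 640; DTI 41.4% ≤ 43%; LTV 60% ≤ 95%; employment 59 ≥ 18 mo → does not qualify.

None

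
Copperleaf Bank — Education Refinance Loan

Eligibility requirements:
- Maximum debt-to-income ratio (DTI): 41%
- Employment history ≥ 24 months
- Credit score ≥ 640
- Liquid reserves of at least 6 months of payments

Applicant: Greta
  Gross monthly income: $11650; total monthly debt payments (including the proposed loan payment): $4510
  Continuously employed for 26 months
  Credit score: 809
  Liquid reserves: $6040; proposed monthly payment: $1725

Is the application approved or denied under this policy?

DTI = 4,510/11,650 = 38.7% ≤ 41%
Employment 26 ≥ 24 months
Credit score 809 ≥ 640 (meets)
Liquid reserves cover 6,040/1,725 = 3.5 months — < 6 required
Fails on reserves.

Denied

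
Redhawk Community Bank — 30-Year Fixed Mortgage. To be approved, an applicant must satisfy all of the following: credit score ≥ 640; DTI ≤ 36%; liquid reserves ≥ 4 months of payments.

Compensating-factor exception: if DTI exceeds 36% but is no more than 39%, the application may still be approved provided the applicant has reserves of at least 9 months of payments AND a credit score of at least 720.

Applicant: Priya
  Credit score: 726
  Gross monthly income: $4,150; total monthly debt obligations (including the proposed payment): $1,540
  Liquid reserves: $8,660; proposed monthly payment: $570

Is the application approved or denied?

Approved

Credit score 726 ≥ 640 (meets base)
DTI = 1,540/4,150 = 37.1% > 36% — standard DTI limit exceeded.
Liquid reserves cover 8,660/570 = 15.2 months — ≥ 4 required
37.1% falls in the override range (36%–39%), so the compensating-factor test applies.
Reserves 15.2 ≥ 9 months; credit score 726 ≥ 720.
Both compensating conditions met → exception applies.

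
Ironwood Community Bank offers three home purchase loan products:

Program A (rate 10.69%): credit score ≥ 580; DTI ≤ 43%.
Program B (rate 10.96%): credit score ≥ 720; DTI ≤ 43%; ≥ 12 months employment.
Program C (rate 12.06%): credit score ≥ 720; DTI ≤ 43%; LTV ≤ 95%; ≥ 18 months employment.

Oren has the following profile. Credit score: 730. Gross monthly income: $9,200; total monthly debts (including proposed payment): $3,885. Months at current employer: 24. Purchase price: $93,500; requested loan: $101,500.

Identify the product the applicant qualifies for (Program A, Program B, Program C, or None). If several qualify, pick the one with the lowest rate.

DTI = 3,885/9,200 = 42.2%.
LTV = 101,500/93,500 = 108.6%.
Program A: score 730 ≥ 580; DTI 42.2% ≤ 43% → qualifies.
Program B: score 730 ≥ 720; DTI 42.2% ≤ 43%; employment 24 ≥ 12 mo → qualifies.
Program C: score 730 ≥ 720; DTI 42.2% ≤ 43%; LTV 108.6% > 95%; employment 24 ≥ 18 mo → does not qualify.
Qualifying: Program A, Program B. Lowest rate is 10.69% → Program A.

Program A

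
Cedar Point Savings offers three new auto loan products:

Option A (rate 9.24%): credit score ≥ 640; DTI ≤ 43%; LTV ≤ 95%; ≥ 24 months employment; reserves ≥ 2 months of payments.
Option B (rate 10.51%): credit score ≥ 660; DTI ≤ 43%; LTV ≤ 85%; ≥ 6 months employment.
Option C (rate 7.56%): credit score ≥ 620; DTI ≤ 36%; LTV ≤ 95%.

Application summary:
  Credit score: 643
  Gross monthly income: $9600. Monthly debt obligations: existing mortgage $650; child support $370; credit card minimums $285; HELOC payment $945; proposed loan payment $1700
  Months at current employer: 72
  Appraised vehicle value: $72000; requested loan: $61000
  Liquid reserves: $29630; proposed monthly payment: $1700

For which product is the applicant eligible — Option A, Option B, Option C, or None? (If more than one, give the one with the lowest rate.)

Total debts = (650 + 370 + 285 + 945 + 1,700) = 3,950; DTI = 3,950/9,600 = 41.1%.
LTV = 61,000/72,000 = 84.7%.
Reserves = 29,630/1,700 = 17.4 months.
Option A: score 643 ≥ 640; DTI 41.1% ≤ 43%; LTV 84.7% ≤ 95%; employment 72 ≥ 24 mo; reserves 17.4 ≥ 2 mo → qualifies.
Option B: score 643 < 660; DTI 41.1% ≤ 43%; LTV 84.7% ≤ 85%; employment 72 ≥ 6 mo → does not qualify.
Option C: score 643 ≥ 620; DTI 41.1% > 36%; LTV 84.7% ≤ 95% → does not qualify.

Option A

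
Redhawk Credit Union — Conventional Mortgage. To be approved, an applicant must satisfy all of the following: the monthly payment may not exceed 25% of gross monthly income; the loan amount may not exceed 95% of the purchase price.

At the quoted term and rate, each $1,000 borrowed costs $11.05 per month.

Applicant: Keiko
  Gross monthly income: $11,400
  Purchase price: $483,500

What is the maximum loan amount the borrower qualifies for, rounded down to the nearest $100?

$257,900

Payment cap: 25% × $11,400 = $2,850/month.
At $11.05 per $1,000, that supports 2,850/11.05 × 1,000 ≈ $257,918 → $257,900.
LTV cap: 95% × $483,500 = $459,325 → $459,300.
Binding constraint: payment-to-income.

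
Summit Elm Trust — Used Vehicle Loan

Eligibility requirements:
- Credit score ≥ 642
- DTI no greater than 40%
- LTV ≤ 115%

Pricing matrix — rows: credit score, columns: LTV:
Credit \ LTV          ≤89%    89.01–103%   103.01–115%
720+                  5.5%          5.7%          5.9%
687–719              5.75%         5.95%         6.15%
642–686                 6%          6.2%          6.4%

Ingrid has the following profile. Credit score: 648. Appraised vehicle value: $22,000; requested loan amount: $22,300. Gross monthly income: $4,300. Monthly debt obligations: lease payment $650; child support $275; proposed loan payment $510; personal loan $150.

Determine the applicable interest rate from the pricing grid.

6.2%

Credit score 648 ≥ 642; Total monthly debts = (650 + 275 + 510 + 150) = 1,585. Debt-to-income = 1,585/4,300 = 36.9% — meets 40% limit
LTV: 22,300 ÷ 22,000 = 101.4%, within 115% cap
Score 648 is in the 642–686 band; LTV 101.4% is in the 89.01–103% band → 6.2%.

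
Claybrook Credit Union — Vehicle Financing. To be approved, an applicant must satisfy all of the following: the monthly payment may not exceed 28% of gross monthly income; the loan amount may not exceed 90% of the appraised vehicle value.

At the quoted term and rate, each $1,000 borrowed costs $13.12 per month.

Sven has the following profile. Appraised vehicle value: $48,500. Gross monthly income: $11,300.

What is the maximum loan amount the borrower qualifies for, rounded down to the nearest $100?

$43,600

Payment cap: 28% × $11,300 = $3,164/month.
At $13.12 per $1,000, that supports 3,164/13.12 × 1,000 ≈ $241,158 → $241,100.
LTV cap: 90% × $48,500 = $43,650 → $43,600.
Binding constraint: loan-to-value.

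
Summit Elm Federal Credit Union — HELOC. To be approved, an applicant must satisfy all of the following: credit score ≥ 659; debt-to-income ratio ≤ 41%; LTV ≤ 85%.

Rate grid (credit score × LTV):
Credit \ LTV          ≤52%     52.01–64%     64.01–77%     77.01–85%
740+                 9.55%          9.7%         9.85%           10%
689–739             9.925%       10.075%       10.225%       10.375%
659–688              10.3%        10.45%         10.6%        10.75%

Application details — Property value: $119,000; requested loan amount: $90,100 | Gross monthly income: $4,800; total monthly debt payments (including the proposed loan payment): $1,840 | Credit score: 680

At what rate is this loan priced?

10.6%

Credit score 680 ≥ 659; DTI = 1,840/4,800 = 38.3% ≤ 41%
Loan-to-value = 90,100/119,000 = 75.7% — pass (85% max)
Row: 680 falls in 659–688. Column: 75.7% falls in 64.01–77%. Rate = 10.6%.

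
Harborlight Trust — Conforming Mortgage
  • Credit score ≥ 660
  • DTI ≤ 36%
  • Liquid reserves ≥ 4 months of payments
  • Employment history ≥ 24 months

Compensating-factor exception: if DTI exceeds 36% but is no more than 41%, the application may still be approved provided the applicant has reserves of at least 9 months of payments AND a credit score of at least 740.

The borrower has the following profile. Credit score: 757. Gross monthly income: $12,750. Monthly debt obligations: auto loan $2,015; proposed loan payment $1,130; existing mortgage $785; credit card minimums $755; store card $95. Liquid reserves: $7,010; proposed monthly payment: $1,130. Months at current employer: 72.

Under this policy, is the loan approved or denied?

Credit score 757 ≥ 660 (meets base)
Total debts = (2,015 + 1,130 + 785 + 755 + 95) = 4,780. DTI = 4,780/12,750 = 37.5% > 36% — standard DTI limit exceeded.
Reserves: 7,010 ÷ 1,130 = 6.2 months (meets 4-month minimum)
Employment 72 ≥ 24 months
37.5% falls in the override range (36%–41%), so the compensating-factor test applies.
Reserves 6.2 < 9 months; credit score 757 ≥ 740.
Compensating-factor requirement not fully met.

Denied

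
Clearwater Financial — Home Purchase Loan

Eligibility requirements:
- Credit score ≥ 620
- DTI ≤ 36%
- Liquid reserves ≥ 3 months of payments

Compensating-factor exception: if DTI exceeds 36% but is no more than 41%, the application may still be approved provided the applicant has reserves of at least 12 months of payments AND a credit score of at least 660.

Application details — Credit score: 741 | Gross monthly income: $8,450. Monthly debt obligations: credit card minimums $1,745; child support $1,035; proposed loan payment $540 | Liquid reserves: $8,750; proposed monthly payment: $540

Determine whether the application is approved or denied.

Credit score 741 ≥ 620 (meets base)
Total debts = (1,745 + 1,035 + 540) = 3,320. DTI: 3,320 ÷ 8,450 = 39.3%, over the 36% base limit.
Reserves = 8,750/540 = 16.2 months ≥ 3
39.3% falls in the override range (36%–41%), so the compensating-factor test applies.
Override check — reserves: 16.2 mo (ok); score: 741 (ok).
Both compensating conditions met → exception applies.

Approved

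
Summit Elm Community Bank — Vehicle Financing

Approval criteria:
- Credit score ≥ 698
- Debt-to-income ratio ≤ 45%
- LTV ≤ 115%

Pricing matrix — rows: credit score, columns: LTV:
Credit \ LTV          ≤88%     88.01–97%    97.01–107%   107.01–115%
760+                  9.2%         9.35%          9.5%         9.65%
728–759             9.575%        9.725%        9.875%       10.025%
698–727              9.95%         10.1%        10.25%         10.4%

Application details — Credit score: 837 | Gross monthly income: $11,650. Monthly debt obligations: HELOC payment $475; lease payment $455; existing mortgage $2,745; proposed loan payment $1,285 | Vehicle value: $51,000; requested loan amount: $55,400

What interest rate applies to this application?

Credit score 837 ≥ 698; Total monthly debts = (475 + 455 + 2,745 + 1,285) = 4,960. Debt-to-income = 4,960/11,650 = 42.6% — meets 45% limit
LTV: 55,400 ÷ 51,000 = 108.6%, within 115% cap
Row: 837 falls in 760+. Column: 108.6% falls in 107.01–115%. Rate = 9.65%.

9.65%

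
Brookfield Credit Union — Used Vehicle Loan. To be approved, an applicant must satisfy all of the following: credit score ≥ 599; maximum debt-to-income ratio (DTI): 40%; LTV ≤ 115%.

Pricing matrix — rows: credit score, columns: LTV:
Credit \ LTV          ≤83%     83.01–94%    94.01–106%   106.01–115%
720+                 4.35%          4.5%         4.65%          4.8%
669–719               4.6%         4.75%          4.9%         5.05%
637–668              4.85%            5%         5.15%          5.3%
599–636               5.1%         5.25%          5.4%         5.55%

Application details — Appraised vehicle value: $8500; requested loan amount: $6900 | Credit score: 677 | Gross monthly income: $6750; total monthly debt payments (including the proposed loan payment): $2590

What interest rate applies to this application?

4.6%

Credit score 677 ≥ 599; DTI: 2,590 ÷ 6,750 = 38.4%, within the 40% cap
Loan-to-value = 6,900/8,500 = 81.2% — pass (115% max)
Row: 677 falls in 669–719. Column: 81.2% falls in ≤83%. Rate = 4.6%.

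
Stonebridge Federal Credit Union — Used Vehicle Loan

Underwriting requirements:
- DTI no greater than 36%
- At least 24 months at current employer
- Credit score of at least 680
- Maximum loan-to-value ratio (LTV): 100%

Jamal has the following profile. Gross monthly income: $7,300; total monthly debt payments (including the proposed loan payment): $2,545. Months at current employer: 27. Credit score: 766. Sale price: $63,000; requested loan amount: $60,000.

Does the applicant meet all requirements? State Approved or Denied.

Approved

DTI = 2,545/7,300 = 34.9% ≤ 36%
Employment 27 ≥ 24 months
Credit score 766 ≥ 680 (meets)
LTV = 60,000/63,000 = 95.2% ≤ 100%
All criteria satisfied.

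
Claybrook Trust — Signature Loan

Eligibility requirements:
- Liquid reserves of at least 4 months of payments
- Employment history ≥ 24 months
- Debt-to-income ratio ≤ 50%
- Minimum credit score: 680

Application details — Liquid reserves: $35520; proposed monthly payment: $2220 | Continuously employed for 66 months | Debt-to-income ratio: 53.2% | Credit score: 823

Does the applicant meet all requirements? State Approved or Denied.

Reserves: 35,520 ÷ 2,220 = 16.0 months (meets 4-month minimum)
Employment 66 ≥ 24 months
Debt-to-income 53.2% vs 50% cap — fail
Credit score 823 ≥ 680 (meets)
Fails on DTI.

Denied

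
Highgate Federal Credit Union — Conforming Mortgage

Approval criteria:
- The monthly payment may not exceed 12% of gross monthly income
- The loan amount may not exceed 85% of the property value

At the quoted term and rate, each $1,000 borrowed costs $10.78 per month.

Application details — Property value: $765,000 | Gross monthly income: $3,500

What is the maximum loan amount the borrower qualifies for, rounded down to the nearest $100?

Payment cap: 12% × $3,500 = $420/month.
At $10.78 per $1,000, that supports 420/10.78 × 1,000 ≈ $38,961 → $38,900.
LTV cap: 85% × $765,000 = $650,250 → $650,200.
Binding constraint: payment-to-income.

$38,900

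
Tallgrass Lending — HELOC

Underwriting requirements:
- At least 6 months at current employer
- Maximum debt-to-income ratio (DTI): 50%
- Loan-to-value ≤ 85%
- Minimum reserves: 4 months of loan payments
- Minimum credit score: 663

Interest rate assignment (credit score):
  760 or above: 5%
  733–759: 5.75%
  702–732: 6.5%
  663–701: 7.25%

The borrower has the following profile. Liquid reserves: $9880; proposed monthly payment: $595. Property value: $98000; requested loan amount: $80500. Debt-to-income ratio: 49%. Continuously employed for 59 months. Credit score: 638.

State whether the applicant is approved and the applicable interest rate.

Denied

Credit score 638 < 663 (below minimum)
DTI 49% ≤ 50%
LTV: 80,500 ÷ 98,000 = 82.1%, within 85% cap
Reserves = 9,880/595 = 16.6 months ≥ 4
Employment 59 ≥ 6 months
Not all requirements met → denied.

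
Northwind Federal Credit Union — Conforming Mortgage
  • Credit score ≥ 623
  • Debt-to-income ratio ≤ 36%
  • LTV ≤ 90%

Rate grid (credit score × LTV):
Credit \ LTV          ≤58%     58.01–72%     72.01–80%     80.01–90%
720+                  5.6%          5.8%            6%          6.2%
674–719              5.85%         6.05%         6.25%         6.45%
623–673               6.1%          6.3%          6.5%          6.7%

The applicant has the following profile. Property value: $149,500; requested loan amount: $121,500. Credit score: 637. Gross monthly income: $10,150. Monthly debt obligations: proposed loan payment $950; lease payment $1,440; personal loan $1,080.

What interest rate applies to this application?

Credit score 637 ≥ 623; Total monthly debts = (950 + 1,440 + 1,080) = 3,470. DTI = 3,470/10,150 = 34.2% ≤ 36%
LTV = 121,500/149,500 = 81.3% ≤ 90%
Row: 637 falls in 623–673. Column: 81.3% falls in 80.01–90%. Rate = 6.7%.

6.7%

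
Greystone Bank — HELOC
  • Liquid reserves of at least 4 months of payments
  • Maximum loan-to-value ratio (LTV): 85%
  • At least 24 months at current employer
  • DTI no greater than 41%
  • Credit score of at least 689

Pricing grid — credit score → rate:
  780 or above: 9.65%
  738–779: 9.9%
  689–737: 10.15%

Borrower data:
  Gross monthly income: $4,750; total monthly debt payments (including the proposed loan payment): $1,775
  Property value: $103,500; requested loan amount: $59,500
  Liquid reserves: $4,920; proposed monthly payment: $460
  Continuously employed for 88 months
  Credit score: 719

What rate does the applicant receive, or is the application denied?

Approved at 10.15%

Credit score 719 ≥ 689 (meets minimum)
Reserves = 4,920/460 = 10.7 months ≥ 4
LTV: 59,500 ÷ 103,500 = 57.5%, within 85% cap
Employment 88 ≥ 24 months
Debt-to-income = 1,775/4,750 = 37.4% — meets 41% limit
All requirements met. Score 719 falls in the 689–737 tier → 10.15%.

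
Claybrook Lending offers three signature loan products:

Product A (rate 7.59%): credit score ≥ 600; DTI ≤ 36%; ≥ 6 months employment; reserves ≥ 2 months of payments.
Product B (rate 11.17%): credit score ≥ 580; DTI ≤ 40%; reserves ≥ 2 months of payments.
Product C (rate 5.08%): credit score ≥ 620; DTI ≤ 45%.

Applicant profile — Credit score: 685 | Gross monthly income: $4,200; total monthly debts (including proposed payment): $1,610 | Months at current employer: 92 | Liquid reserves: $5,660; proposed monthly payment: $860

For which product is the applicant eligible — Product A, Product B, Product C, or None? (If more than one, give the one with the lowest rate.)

DTI = 1,610/4,200 = 38.3%.
Reserves = 5,660/860 = 6.6 months.
Product A: score 685 ≥ 600; DTI 38.3% > 36%; employment 92 ≥ 6 mo; reserves 6.6 ≥ 2 mo → does not qualify.
Product B: score 685 ≥ 580; DTI 38.3% ≤ 40%; reserves 6.6 ≥ 2 mo → qualifies.
Product C: score 685 ≥ 620; DTI 38.3% ≤ 45% → qualifies.
Qualifying: Product B, Product C. Lowest rate is 5.08% → Product C.

Product C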